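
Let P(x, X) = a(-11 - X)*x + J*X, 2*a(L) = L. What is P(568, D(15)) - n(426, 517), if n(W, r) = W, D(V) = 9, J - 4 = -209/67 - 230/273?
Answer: -37226191/6097 ≈ -6105.7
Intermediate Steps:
J = 697/18291 (J = 4 + (-209/67 - 230/273) = 4 - 72467/18291 = 697/18291 ≈ 0.038106)
a(L) = L/2
P(x, X) = 697*X/18291 + x*(-11/2 - X/2) (P(x, X) = ((-11 - X)/2)*x + 697*X/18291 = (-11/2 - X/2)*x + 697*X/18291 = x*(-11/2 - X/2) + 697*X/18291 = 697*X/18291 + x*(-11/2 - X/2))
P(568, D(15)) - n(426, 517) = ((697/18291)*9 - ½*568*(11 + 9)) - 1*426 = (2091/6097 - ½*568*20) - 426 = (2091/6097 - 5680) - 426 = -34628869/6097 - 426 = -37226191/6097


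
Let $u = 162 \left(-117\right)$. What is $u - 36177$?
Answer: $-55131$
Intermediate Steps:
$u = -18954$
$u - 36177 = -18954 - 36177 = -55131$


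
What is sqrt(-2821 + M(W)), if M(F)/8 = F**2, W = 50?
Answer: sqrt(17179) ≈ 131.07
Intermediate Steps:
M(F) = 8*F**2
sqrt(-2821 + M(W)) = sqrt(-2821 + 8*50**2) = sqrt(-2821 + 8*2500) = sqrt(-2821 + 20000) = sqrt(17179)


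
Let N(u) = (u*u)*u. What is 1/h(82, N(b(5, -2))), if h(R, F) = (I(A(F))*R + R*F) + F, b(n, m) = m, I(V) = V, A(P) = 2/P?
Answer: -2/1369 ≈ -0.0014609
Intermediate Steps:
N(u) = u**3 (N(u) = u**2*u = u**3)
h(R, F) = F + F*R + 2*R/F (h(R, F) = ((2/F)*R + R*F) + F = (2*R/F + F*R) + F = (F*R + 2*R/F) + F = F + F*R + 2*R/F)
1/h(82, N(b(5, -2))) = 1/((-2)**3 + (-2)**3*82 + 2*82/(-2)**3) = 1/(-8 - 8*82 + 2*82/(-8)) = 1/(-8 - 656 + 2*82*(-1/8)) = 1/(-8 - 656 - 41/2) = 1/(-1369/2) = -2/1369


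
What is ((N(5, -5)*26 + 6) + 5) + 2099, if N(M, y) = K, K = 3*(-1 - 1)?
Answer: 1954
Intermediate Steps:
K = -6 (K = 3*(-2) = -6)
N(M, y) = -6
((N(5, -5)*26 + 6) + 5) + 2099 = ((-6*26 + 6) + 5) + 2099 = ((-156 + 6) + 5) + 2099 = (-150 + 5) + 2099 = -145 + 2099 = 1954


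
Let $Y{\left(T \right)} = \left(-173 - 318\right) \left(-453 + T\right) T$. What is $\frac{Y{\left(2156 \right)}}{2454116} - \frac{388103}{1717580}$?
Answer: $- \frac{15802993672403}{21505819180} \approx -734.82$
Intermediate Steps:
$Y{\left(T \right)} = T \left(222423 - 491 T\right)$ ($Y{\left(T \right)} = - 491 \left(-453 + T\right) T = \left(222423 - 491 T\right) T = T \left(222423 - 491 T\right)$)
$\frac{Y{\left(2156 \right)}}{2454116} - \frac{388103}{1717580} = \frac{491 \cdot 2156 \left(453 - 2156\right)}{2454116} - \frac{388103}{1717580} = 491 \cdot 2156 \left(453 - 2156\right) \frac{1}{2454116} - \frac{388103}{1717580} = 491 \cdot 2156 \left(-1703\right) \frac{1}{2454116} - \frac{388103}{1717580} = \left(-1802788988\right) \frac{1}{2454116} - \frac{388103}{1717580} = - \frac{9197903}{12521} - \frac{388103}{1717580} = - \frac{15802993672403}{21505819180}$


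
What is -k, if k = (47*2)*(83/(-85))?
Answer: 7802/85 ≈ 91.788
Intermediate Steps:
k = -7802/85 (k = 94*(83*(-1/85)) = 94*(-83/85) = -7802/85 ≈ -91.788)
-k = -1*(-7802/85) = 7802/85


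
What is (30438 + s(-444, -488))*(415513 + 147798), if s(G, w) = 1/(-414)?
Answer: 7098468366941/414 ≈ 1.7146e+10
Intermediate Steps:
s(G, w) = -1/414
(30438 + s(-444, -488))*(415513 + 147798) = (30438 - 1/414)*(415513 + 147798) = (12601331/414)*563311 = 7098468366941/414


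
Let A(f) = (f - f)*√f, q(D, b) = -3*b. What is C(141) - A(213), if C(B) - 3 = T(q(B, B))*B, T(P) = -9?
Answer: -1266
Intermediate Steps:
A(f) = 0 (A(f) = 0*√f = 0)
C(B) = 3 - 9*B
C(141) - A(213) = (3 - 9*141) - 1*0 = (3 - 1269) + 0 = -1266 + 0 = -1266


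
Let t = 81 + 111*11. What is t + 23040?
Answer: 24342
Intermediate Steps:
t = 1302 (t = 81 + 1221 = 1302)
t + 23040 = 1302 + 23040 = 24342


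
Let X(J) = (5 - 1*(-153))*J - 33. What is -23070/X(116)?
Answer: -4614/3659 ≈ -1.2610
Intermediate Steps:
X(J) = -33 + 158*J (X(J) = (5 + 153)*J - 33 = 158*J - 33 = -33 + 158*J)
-23070/X(116) = -23070/(-33 + 158*116) = -23070/(-33 + 18328) = -23070/18295 = -23070*1/18295 = -4614/3659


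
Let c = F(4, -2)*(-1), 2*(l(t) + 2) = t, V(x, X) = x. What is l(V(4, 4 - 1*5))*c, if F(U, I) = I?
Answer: 0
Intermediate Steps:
l(t) = -2 + t/2
c = 2 (c = -2*(-1) = 2)
l(V(4, 4 - 1*5))*c = (-2 + (½)*4)*2 = (-2 + 2)*2 = 0*2 = 0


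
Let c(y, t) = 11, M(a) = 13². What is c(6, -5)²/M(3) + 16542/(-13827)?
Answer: -374177/778921 ≈ -0.48038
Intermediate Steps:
M(a) = 169
c(6, -5)²/M(3) + 16542/(-13827) = 11²/169 + 16542/(-13827) = 121*(1/169) + 16542*(-1/13827) = 121/169 - 5514/4609 = -374177/778921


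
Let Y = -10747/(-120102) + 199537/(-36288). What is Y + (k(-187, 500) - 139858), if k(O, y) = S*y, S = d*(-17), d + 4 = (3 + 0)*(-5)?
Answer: 15716319648959/726376896 ≈ 21637.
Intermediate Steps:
d = -19 (d = -4 + (3 + 0)*(-5) = -4 + 3*(-5) = -4 - 15 = -19)
S = 323 (S = -19*(-17) = 323)
k(O, y) = 323*y
Y = -3929134273/726376896 (Y = -10747*(-1/120102) + 199537*(-1/36288) = 10747/120102 - 199537/36288 = -3929134273/726376896 ≈ -5.4092)
Y + (k(-187, 500) - 139858) = -3929134273/726376896 + (323*500 - 139858) = -3929134273/726376896 + (161500 - 139858) = -3929134273/726376896 + 21642 = 15716319648959/726376896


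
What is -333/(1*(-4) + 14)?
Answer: -333/10 ≈ -33.300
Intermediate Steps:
-333/(1*(-4) + 14) = -333/(-4 + 14) = -333/10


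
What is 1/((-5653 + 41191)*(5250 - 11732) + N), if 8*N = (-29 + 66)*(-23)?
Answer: -8/1842859379 ≈ -4.3411e-9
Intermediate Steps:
N = -851/8 (N = ((-29 + 66)*(-23))/8 = (37*(-23))/8 = (⅛)*(-851) = -851/8 ≈ -106.38)
1/((-5653 + 41191)*(5250 - 11732) + N) = 1/((-5653 + 41191)*(5250 - 11732) - 851/8) = 1/(35538*(-6482) - 851/8) = 1/(-230357316 - 851/8) = 1/(-1842859379/8) = -8/1842859379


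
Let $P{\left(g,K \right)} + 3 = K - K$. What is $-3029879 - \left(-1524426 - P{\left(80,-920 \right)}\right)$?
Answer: $-1505456$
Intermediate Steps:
$P{\left(g,K \right)} = -3$ ($P{\left(g,K \right)} = -3 + \left(K - K\right) = -3 + 0 = -3$)
$-3029879 - \left(-1524426 - P{\left(80,-920 \right)}\right) = -3029879 - \left(-1524426 - -3\right) = -3029879 - \left(-1524426 + 3\right) = -3029879 - -1524423 = -3029879 + 1524423 = -1505456$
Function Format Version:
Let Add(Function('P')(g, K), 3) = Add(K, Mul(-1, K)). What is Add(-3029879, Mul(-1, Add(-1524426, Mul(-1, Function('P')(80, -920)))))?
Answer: -1505456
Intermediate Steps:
Function('P')(g, K) = -3 (Function('P')(g, K) = Add(-3, Add(K, Mul(-1, K))) = Add(-3, 0) = -3)
Add(-3029879, Mul(-1, Add(-1524426, Mul(-1, Function('P')(80, -920))))) = Add(-3029879, Mul(-1, Add(-1524426, Mul(-1, -3)))) = Add(-3029879, Mul(-1, Add(-1524426, 3))) = Add(-3029879, Mul(-1, -1524423)) = Add(-3029879, 1524423) = -1505456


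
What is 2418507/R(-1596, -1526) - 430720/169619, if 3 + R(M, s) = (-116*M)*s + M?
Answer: -13566318507337/5324512573285 ≈ -2.5479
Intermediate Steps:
R(M, s) = -3 + M - 116*M*s (R(M, s) = -3 + ((-116*M)*s + M) = -3 + (-116*M*s + M) = -3 + (M - 116*M*s) = -3 + M - 116*M*s)
2418507/R(-1596, -1526) - 430720/169619 = 2418507/(-3 - 1596 - 116*(-1596)*(-1526)) - 430720/169619 = 2418507/(-3 - 1596 - 282517536) - 430720*1/169619 = 2418507/(-282519135) - 430720/169619 = 2418507*(-1/282519135) - 430720/169619 = -268723/31391015 - 430720/169619 = -13566318507337/5324512573285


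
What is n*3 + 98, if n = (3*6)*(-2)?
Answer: -10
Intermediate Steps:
n = -36 (n = 18*(-2) = -36)
n*3 + 98 = -36*3 + 98 = -108 + 98 = -10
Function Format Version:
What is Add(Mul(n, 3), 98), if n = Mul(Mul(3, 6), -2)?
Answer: -10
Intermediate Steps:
n = -36 (n = Mul(18, -2) = -36)
Add(Mul(n, 3), 98) = Add(Mul(-36, 3), 98) = Add(-108, 98) = -10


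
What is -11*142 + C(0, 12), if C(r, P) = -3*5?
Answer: -1577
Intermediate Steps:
C(r, P) = -15
-11*142 + C(0, 12) = -11*142 - 15 = -1562 - 15 = -1577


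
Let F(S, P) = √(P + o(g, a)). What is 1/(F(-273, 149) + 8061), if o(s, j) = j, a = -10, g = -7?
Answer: 8061/64979582 - √139/64979582 ≈ 0.00012387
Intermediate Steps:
F(S, P) = √(-10 + P) (F(S, P) = √(P - 10) = √(-10 + P))
1/(F(-273, 149) + 8061) = 1/(√(-10 + 149) + 8061) = 1/(√139 + 8061) = 1/(8061 + √139)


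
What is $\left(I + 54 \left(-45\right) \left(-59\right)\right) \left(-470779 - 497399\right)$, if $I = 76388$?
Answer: $-212764860924$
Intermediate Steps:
$\left(I + 54 \left(-45\right) \left(-59\right)\right) \left(-470779 - 497399\right) = \left(76388 + 54 \left(-45\right) \left(-59\right)\right) \left(-470779 - 497399\right) = \left(76388 - -143370\right) \left(-968178\right) = \left(76388 + 143370\right) \left(-968178\right) = 219758 \left(-968178\right) = -212764860924$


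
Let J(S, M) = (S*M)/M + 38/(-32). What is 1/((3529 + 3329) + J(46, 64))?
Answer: 16/110445 ≈ 0.00014487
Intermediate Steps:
J(S, M) = -19/16 + S (J(S, M) = (M*S)/M + 38*(-1/32) = S - 19/16 = -19/16 + S)
1/((3529 + 3329) + J(46, 64)) = 1/((3529 + 3329) + (-19/16 + 46)) = 1/(6858 + 717/16) = 1/(110445/16) = 16/110445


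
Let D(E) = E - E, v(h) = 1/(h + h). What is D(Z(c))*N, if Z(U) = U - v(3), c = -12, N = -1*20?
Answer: 0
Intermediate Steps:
N = -20
v(h) = 1/(2*h)
Z(U) = -1/6 + U (Z(U) = U - 1/(2*3) = U - 1*1/6 = U - 1/6 = -1/6 + U)
D(E) = 0
D(Z(c))*N = 0*(-20) = 0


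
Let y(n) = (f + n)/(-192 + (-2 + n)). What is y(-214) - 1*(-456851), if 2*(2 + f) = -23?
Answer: 372790871/816 ≈ 4.5685e+5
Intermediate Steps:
f = -27/2 (f = -2 + (½)*(-23) = -2 - 23/2 = -27/2 ≈ -13.500)
y(n) = (-27/2 + n)/(-194 + n) (y(n) = (-27/2 + n)/(-192 + (-2 + n)) = (-27/2 + n)/(-194 + n))
y(-214) - 1*(-456851) = (-27/2 - 214)/(-194 - 214) - 1*(-456851) = -455/2/(-408) + 456851 = -1/408*(-455/2) + 456851 = 455/816 + 456851 = 372790871/816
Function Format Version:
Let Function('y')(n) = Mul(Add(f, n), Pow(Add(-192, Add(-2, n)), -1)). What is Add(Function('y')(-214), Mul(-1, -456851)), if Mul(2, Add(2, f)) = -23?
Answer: Rational(372790871, 816) ≈ 4.5685e+5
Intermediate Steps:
f = Rational(-27, 2) (f = Add(-2, Mul(Rational(1, 2), -23)) = Add(-2, Rational(-23, 2)) = Rational(-27, 2) ≈ -13.500)
Function('y')(n) = Mul(Pow(Add(-194, n), -1), Add(Rational(-27, 2), n)) (Function('y')(n) = Mul(Add(Rational(-27, 2), n), Pow(Add(-192, Add(-2, n)), -1)) = Mul(Add(Rational(-27, 2), n), Pow(Add(-194, n), -1)) = Mul(Pow(Add(-194, n), -1), Add(Rational(-27, 2), n)))
Add(Function('y')(-214), Mul(-1, -456851)) = Add(Mul(Pow(Add(-194, -214), -1), Add(Rational(-27, 2), -214)), Mul(-1, -456851)) = Add(Mul(Pow(-408, -1), Rational(-455, 2)), 456851) = Add(Mul(Rational(-1, 408), Rational(-455, 2)), 456851) = Add(Rational(455, 816), 456851) = Rational(372790871, 816)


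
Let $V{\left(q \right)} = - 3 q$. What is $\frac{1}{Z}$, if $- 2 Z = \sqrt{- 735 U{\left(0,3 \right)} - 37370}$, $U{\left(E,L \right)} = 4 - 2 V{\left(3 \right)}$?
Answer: $\frac{i \sqrt{13385}}{13385} \approx 0.0086435 i$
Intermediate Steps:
$U{\left(E,L \right)} = 22$ ($U{\left(E,L \right)} = 4 - 2 \left(\left(-3\right) 3\right) = 4 - -18 = 4 + 18 = 22$)
$Z = - i \sqrt{13385}$ ($Z = - \frac{\sqrt{\left(-735\right) 22 - 37370}}{2} = - \frac{\sqrt{-16170 - 37370}}{2} = - \frac{\sqrt{-53540}}{2} = - \frac{2 i \sqrt{13385}}{2} = - i \sqrt{13385} \approx - 115.69 i$)
$\frac{1}{Z} = \frac{1}{\left(-1\right) i \sqrt{13385}} = \frac{i \sqrt{13385}}{13385}$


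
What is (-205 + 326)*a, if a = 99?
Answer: 11979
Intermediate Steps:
(-205 + 326)*a = (-205 + 326)*99 = 121*99 = 11979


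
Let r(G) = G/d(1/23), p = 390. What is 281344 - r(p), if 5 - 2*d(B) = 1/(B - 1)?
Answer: 37401592/133 ≈ 2.8122e+5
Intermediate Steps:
d(B) = 5/2 - 1/(2*(-1 + B)) (d(B) = 5/2 - 1/(2*(B - 1)) = 5/2 - 1/(2*(-1 + B)))
r(G) = 44*G/133 (r(G) = G/(((-6 + 5/23)/(2*(-1 + 1/23)))) = G/(((-6 + 5*(1/23))/(2*(-1 + 1/23)))) = G/(((-6 + 5/23)/(2*(-22/23)))) = G/(((1/2)*(-23/22)*(-133/23))) = G/(133/44) = G*(44/133) = 44*G/133)
281344 - r(p) = 281344 - 44*390/133 = 281344 - 1*17160/133 = 281344 - 17160/133 = 37401592/133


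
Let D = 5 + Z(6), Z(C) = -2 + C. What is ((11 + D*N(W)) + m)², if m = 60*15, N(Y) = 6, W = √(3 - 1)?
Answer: 931225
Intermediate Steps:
W = √2 ≈ 1.4142
D = 9 (D = 5 + (-2 + 6) = 5 + 4 = 9)
m = 900
((11 + D*N(W)) + m)² = ((11 + 9*6) + 900)² = ((11 + 54) + 900)² = (65 + 900)² = 965² = 931225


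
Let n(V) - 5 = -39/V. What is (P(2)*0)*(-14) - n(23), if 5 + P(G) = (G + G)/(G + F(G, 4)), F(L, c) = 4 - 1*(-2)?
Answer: -76/23 ≈ -3.3043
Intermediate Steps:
F(L, c) = 6 (F(L, c) = 4 + 2 = 6)
n(V) = 5 - 39/V
P(G) = -5 + 2*G/(6 + G) (P(G) = -5 + (G + G)/(G + 6) = -5 + (2*G)/(6 + G) = -5 + 2*G/(6 + G))
(P(2)*0)*(-14) - n(23) = ((3*(-10 - 1*2)/(6 + 2))*0)*(-14) - (5 - 39/23) = ((3*(-10 - 2)/8)*0)*(-14) - (5 - 39*1/23) = ((3*(⅛)*(-12))*0)*(-14) - (5 - 39/23) = -9/2*0*(-14) - 1*76/23 = 0*(-14) - 76/23 = 0 - 76/23 = -76/23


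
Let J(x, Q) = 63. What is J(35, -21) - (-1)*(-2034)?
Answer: -1971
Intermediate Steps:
J(35, -21) - (-1)*(-2034) = 63 - (-1)*(-2034) = 63 - 1*2034 = 63 - 2034 = -1971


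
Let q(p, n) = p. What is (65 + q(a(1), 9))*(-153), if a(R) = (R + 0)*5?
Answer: -10710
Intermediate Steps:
a(R) = 5*R (a(R) = R*5 = 5*R)
(65 + q(a(1), 9))*(-153) = (65 + 5*1)*(-153) = (65 + 5)*(-153) = 70*(-153) = -10710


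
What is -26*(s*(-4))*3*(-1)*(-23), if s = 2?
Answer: 14352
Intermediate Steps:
-26*(s*(-4))*3*(-1)*(-23) = -26*(2*(-4))*3*(-1)*(-23) = -26*(-8*3)*(-1)*(-23) = -(-624)*(-1)*(-23) = -26*24*(-23) = -624*(-23) = 14352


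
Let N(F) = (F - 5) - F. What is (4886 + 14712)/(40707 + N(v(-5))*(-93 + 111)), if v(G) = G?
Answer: 19598/40617 ≈ 0.48251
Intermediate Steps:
N(F) = -5 (N(F) = (-5 + F) - F = -5)
(4886 + 14712)/(40707 + N(v(-5))*(-93 + 111)) = (4886 + 14712)/(40707 - 5*(-93 + 111)) = 19598/(40707 - 5*18) = 19598/(40707 - 90) = 19598/40617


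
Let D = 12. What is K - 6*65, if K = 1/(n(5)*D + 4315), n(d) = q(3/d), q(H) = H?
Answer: -8428285/21611 ≈ -390.00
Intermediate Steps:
n(d) = 3/d
K = 5/21611 (K = 1/((3/5)*12 + 4315) = 1/(36/5 + 4315) = 1/(21611/5) = 5/21611 ≈ 0.00023136)
K - 6*65 = 5/21611 - 6*65 = 5/21611 - 1*390 = 5/21611 - 390 = -8428285/21611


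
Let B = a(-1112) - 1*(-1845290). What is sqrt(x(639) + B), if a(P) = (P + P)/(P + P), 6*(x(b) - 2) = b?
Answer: sqrt(7381598)/2 ≈ 1358.5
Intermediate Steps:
x(b) = 2 + b/6
a(P) = 1 (a(P) = (2*P)/((2*P)) = (2*P)*(1/(2*P)) = 1)
B = 1845291 (B = 1 - 1*(-1845290) = 1 + 1845290 = 1845291)
sqrt(x(639) + B) = sqrt((2 + (1/6)*639) + 1845291) = sqrt((2 + 213/2) + 1845291) = sqrt(217/2 + 1845291) = sqrt(3690799/2) = sqrt(7381598)/2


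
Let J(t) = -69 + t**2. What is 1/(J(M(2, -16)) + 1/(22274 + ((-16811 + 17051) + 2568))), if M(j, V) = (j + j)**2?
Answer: 25082/4690335 ≈ 0.0053476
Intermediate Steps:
M(j, V) = 4*j**2 (M(j, V) = (2*j)**2 = 4*j**2)
1/(J(M(2, -16)) + 1/(22274 + ((-16811 + 17051) + 2568))) = 1/((-69 + (4*2**2)**2) + 1/(22274 + ((-16811 + 17051) + 2568))) = 1/((-69 + (4*4)**2) + 1/(22274 + (240 + 2568))) = 1/((-69 + 16**2) + 1/(22274 + 2808)) = 1/((-69 + 256) + 1/25082) = 1/(187 + 1/25082) = 1/(4690335/25082) = 25082/4690335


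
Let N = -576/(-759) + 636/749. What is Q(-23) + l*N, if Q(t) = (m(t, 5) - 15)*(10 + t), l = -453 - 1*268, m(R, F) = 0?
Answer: -26106903/27071 ≈ -964.39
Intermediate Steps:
l = -721 (l = -453 - 268 = -721)
N = 304716/189497 (N = -576*(-1/759) + 636*(1/749) = 192/253 + 636/749 = 304716/189497 ≈ 1.6080)
Q(t) = -150 - 15*t (Q(t) = (0 - 15)*(10 + t) = -15*(10 + t) = -150 - 15*t)
Q(-23) + l*N = (-150 - 15*(-23)) - 721*304716/189497 = (-150 + 345) - 31385748/27071 = 195 - 31385748/27071 = -26106903/27071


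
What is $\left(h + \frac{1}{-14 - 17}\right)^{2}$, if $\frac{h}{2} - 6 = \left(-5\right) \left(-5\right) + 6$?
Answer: $\frac{5257849}{961} \approx 5471.2$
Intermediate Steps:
$h = 74$ ($h = 12 + 2 \left(\left(-5\right) \left(-5\right) + 6\right) = 12 + 2 \left(25 + 6\right) = 12 + 2 \cdot 31 = 12 + 62 = 74$)
$\left(h + \frac{1}{-14 - 17}\right)^{2} = \left(74 + \frac{1}{-14 - 17}\right)^{2} = \left(74 + \frac{1}{-31}\right)^{2} = \left(74 - \frac{1}{31}\right)^{2} = \left(\frac{2293}{31}\right)^{2} = \frac{5257849}{961}$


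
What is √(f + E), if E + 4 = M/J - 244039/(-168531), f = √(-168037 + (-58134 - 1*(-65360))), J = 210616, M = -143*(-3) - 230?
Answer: √(-803518719376074266334 + 314979525917681852304*I*√160811)/17747662548 ≈ 14.115 + 14.205*I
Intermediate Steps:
M = 199 (M = 429 - 230 = 199)
f = I*√160811 (f = √(-168037 + (-58134 + 65360)) = √(-168037 + 7226) = √(-160811) = I*√160811 ≈ 401.01*I)
E = -90549244691/35495325096 (E = -4 + (199/210616 - 244039/(-168531)) = -4 + (199*(1/210616) - 244039*(-1/168531)) = -4 + (199/210616 + 244039/168531) = -4 + 51432055693/35495325096 = -90549244691/35495325096 ≈ -2.5510)
√(f + E) = √(I*√160811 - 90549244691/35495325096) = √(-90549244691/35495325096 + I*√160811)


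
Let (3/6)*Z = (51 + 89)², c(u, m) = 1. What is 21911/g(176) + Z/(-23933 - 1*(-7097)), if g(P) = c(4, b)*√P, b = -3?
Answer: -9800/4209 + 21911*√11/44 ≈ 1649.3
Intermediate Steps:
g(P) = √P (g(P) = 1*√P = √P)
Z = 39200 (Z = 2*(51 + 89)² = 2*140² = 2*19600 = 39200)
21911/g(176) + Z/(-23933 - 1*(-7097)) = 21911/(√176) + 39200/(-23933 - 1*(-7097)) = 21911/((4*√11)) + 39200/(-23933 + 7097) = 21911*(√11/44) + 39200/(-16836) = 21911*√11/44 + 39200*(-1/16836) = 21911*√11/44 - 9800/4209 = -9800/4209 + 21911*√11/44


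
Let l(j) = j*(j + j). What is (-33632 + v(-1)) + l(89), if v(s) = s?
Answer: -17791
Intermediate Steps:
l(j) = 2*j² (l(j) = j*(2*j) = 2*j²)
(-33632 + v(-1)) + l(89) = (-33632 - 1) + 2*89² = -33633 + 2*7921 = -33633 + 15842 = -17791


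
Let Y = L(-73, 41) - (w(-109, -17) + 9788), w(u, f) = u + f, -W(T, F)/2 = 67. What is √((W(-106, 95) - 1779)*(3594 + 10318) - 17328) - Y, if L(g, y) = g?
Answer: 9735 + 2*I*√6657746 ≈ 9735.0 + 5160.5*I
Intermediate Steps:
W(T, F) = -134 (W(T, F) = -2*67 = -134)
w(u, f) = f + u
Y = -9735 (Y = -73 - ((-17 - 109) + 9788) = -73 - (-126 + 9788) = -73 - 1*9662 = -73 - 9662 = -9735)
√((W(-106, 95) - 1779)*(3594 + 10318) - 17328) - Y = √((-134 - 1779)*(3594 + 10318) - 17328) - 1*(-9735) = √(-1913*13912 - 17328) + 9735 = √(-26613656 - 17328) + 9735 = √(-26630984) + 9735 = 2*I*√6657746 + 9735 = 9735 + 2*I*√6657746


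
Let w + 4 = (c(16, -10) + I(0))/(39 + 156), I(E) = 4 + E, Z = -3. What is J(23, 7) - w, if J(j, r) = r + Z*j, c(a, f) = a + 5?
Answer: -2267/39 ≈ -58.128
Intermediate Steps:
c(a, f) = 5 + a
J(j, r) = r - 3*j
w = -151/39 (w = -4 + ((5 + 16) + (4 + 0))/(39 + 156) = -4 + (21 + 4)/195 = -4 + 25*(1/195) = -4 + 5/39 = -151/39 ≈ -3.8718)
J(23, 7) - w = (7 - 3*23) - 1*(-151/39) = (7 - 69) + 151/39 = -62 + 151/39 = -2267/39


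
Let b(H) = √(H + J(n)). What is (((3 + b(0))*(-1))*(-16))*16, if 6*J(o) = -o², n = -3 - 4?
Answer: 768 + 896*I*√6/3 ≈ 768.0 + 731.58*I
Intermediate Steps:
n = -7
J(o) = -o²/6 (J(o) = (-o²)/6 = -o²/6)
b(H) = √(-49/6 + H) (b(H) = √(H - ⅙*(-7)²) = √(H - ⅙*49) = √(H - 49/6) = √(-49/6 + H))
(((3 + b(0))*(-1))*(-16))*16 = (((3 + √(-294 + 36*0)/6)*(-1))*(-16))*16 = (((3 + √(-294 + 0)/6)*(-1))*(-16))*16 = (((3 + √(-294)/6)*(-1))*(-16))*16 = (((3 + (7*I*√6)/6)*(-1))*(-16))*16 = (((3 + 7*I*√6/6)*(-1))*(-16))*16 = ((-3 - 7*I*√6/6)*(-16))*16 = (48 + 56*I*√6/3)*16 = 768 + 896*I*√6/3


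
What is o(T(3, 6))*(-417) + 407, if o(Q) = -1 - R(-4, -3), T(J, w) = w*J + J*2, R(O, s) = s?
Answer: -427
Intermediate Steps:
T(J, w) = 2*J + J*w (T(J, w) = J*w + 2*J = 2*J + J*w)
o(Q) = 2 (o(Q) = -1 - 1*(-3) = -1 + 3 = 2)
o(T(3, 6))*(-417) + 407 = 2*(-417) + 407 = -834 + 407 = -427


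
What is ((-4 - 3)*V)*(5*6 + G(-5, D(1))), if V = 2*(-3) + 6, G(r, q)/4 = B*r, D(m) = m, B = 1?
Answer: 0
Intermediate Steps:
G(r, q) = 4*r (G(r, q) = 4*(1*r) = 4*r)
V = 0 (V = -6 + 6 = 0)
((-4 - 3)*V)*(5*6 + G(-5, D(1))) = ((-4 - 3)*0)*(5*6 + 4*(-5)) = (-7*0)*(30 - 20) = 0*10 = 0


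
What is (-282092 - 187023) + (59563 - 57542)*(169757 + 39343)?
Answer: 422121985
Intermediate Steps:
(-282092 - 187023) + (59563 - 57542)*(169757 + 39343) = -469115 + 2021*209100 = -469115 + 422591100 = 422121985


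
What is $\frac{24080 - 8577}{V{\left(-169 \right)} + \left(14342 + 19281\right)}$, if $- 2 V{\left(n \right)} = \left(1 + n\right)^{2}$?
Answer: $\frac{15503}{19511} \approx 0.79458$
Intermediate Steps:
$V{\left(n \right)} = - \frac{\left(1 + n\right)^{2}}{2}$
$\frac{24080 - 8577}{V{\left(-169 \right)} + \left(14342 + 19281\right)} = \frac{24080 - 8577}{- \frac{\left(1 - 169\right)^{2}}{2} + \left(14342 + 19281\right)} = \frac{15503}{- \frac{\left(-168\right)^{2}}{2} + 33623} = \frac{15503}{\left(- \frac{1}{2}\right) 28224 + 33623} = \frac{15503}{-14112 + 33623} = \frac{15503}{19511}$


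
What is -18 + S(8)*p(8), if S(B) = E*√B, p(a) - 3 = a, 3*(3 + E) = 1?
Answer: -18 - 176*√2/3 ≈ -100.97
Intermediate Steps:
E = -8/3 (E = -3 + (⅓)*1 = -3 + ⅓ = -8/3 ≈ -2.6667)
p(a) = 3 + a
S(B) = -8*√B/3
-18 + S(8)*p(8) = -18 + (-16*√2/3)*(3 + 8) = -18 - 16*√2/3*11 = -18 - 176*√2/3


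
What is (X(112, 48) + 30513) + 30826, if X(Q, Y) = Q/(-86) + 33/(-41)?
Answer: 108136942/1763 ≈ 61337.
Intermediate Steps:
X(Q, Y) = -33/41 - Q/86 (X(Q, Y) = Q*(-1/86) + 33*(-1/41) = -Q/86 - 33/41 = -33/41 - Q/86)
(X(112, 48) + 30513) + 30826 = ((-33/41 - 1/86*112) + 30513) + 30826 = ((-33/41 - 56/43) + 30513) + 30826 = (-3715/1763 + 30513) + 30826 = 53790704/1763 + 30826 = 108136942/1763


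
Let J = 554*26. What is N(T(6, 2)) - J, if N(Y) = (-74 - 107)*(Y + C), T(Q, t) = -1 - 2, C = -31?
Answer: -8250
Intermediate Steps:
T(Q, t) = -3
N(Y) = 5611 - 181*Y (N(Y) = (-74 - 107)*(Y - 31) = -181*(-31 + Y) = 5611 - 181*Y)
J = 14404
N(T(6, 2)) - J = (5611 - 181*(-3)) - 1*14404 = (5611 + 543) - 14404 = 6154 - 14404 = -8250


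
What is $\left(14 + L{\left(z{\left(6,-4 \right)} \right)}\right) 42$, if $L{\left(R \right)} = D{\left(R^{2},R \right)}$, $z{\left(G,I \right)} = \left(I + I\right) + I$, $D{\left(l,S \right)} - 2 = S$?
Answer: $168$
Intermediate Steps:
$D{\left(l,S \right)} = 2 + S$
$z{\left(G,I \right)} = 3 I$ ($z{\left(G,I \right)} = 2 I + I = 3 I$)
$L{\left(R \right)} = 2 + R$
$\left(14 + L{\left(z{\left(6,-4 \right)} \right)}\right) 42 = \left(14 + \left(2 + 3 \left(-4\right)\right)\right) 42 = \left(14 + \left(2 - 12\right)\right) 42 = \left(14 - 10\right) 42 = 4 \cdot 42 = 168$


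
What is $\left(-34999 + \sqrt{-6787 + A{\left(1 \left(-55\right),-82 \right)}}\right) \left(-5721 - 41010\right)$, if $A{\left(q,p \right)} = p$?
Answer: $1635538269 - 46731 i \sqrt{6869} \approx 1.6355 \cdot 10^{9} - 3.873 \cdot 10^{6} i$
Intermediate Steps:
$\left(-34999 + \sqrt{-6787 + A{\left(1 \left(-55\right),-82 \right)}}\right) \left(-5721 - 41010\right) = \left(-34999 + \sqrt{-6787 - 82}\right) \left(-5721 - 41010\right) = \left(-34999 + \sqrt{-6869}\right) \left(-46731\right) = \left(-34999 + i \sqrt{6869}\right) \left(-46731\right) = 1635538269 - 46731 i \sqrt{6869}$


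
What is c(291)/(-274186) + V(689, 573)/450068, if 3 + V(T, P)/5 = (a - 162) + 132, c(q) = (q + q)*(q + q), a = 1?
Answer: -19061587874/15425293081 ≈ -1.2357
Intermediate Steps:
c(q) = 4*q² (c(q) = (2*q)*(2*q) = 4*q²)
V(T, P) = -160 (V(T, P) = -15 + 5*((1 - 162) + 132) = -15 + 5*(-161 + 132) = -15 + 5*(-29) = -15 - 145 = -160)
c(291)/(-274186) + V(689, 573)/450068 = (4*291²)/(-274186) - 160/450068 = (4*84681)*(-1/274186) - 160*1/450068 = 338724*(-1/274186) - 40/112517 = -169362/137093 - 40/112517 = -19061587874/15425293081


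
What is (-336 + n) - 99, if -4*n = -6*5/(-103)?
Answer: -89625/206 ≈ -435.07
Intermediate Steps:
n = -15/206 (n = -(-6*5)/(4*(-103)) = -(-15)*(-1)/(2*103) = -1/4*30/103 = -15/206 ≈ -0.072816)
(-336 + n) - 99 = (-336 - 15/206) - 99 = -69231/206 - 99 = -89625/206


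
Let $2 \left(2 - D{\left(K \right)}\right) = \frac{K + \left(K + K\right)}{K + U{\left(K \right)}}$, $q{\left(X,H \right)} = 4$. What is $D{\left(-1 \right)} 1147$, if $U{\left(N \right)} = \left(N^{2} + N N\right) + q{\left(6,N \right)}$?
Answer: $\frac{26381}{10} \approx 2638.1$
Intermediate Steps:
$U{\left(N \right)} = 4 + 2 N^{2}$ ($U{\left(N \right)} = \left(N^{2} + N N\right) + 4 = \left(N^{2} + N^{2}\right) + 4 = 2 N^{2} + 4 = 4 + 2 N^{2}$)
$D{\left(K \right)} = 2 - \frac{3 K}{2 \left(4 + K + 2 K^{2}\right)}$ ($D{\left(K \right)} = 2 - \frac{\left(K + \left(K + K\right)\right) \frac{1}{K + \left(4 + 2 K^{2}\right)}}{2} = 2 - \frac{\left(K + 2 K\right) \frac{1}{4 + K + 2 K^{2}}}{2} = 2 - \frac{3 K \frac{1}{4 + K + 2 K^{2}}}{2} = 2 - \frac{3 K}{2 \left(4 + K + 2 K^{2}\right)}$)
$D{\left(-1 \right)} 1147 = \frac{16 - 1 + 8 \left(-1\right)^{2}}{2 \left(4 - 1 + 2 \left(-1\right)^{2}\right)} 1147 = \frac{16 - 1 + 8 \cdot 1}{2 \left(4 - 1 + 2 \cdot 1\right)} 1147 = \frac{16 - 1 + 8}{2 \left(4 - 1 + 2\right)} 1147 = \frac{1}{2} \cdot \frac{1}{5} \cdot 23 \cdot 1147 = \frac{23}{10} \cdot 1147 = \frac{26381}{10}$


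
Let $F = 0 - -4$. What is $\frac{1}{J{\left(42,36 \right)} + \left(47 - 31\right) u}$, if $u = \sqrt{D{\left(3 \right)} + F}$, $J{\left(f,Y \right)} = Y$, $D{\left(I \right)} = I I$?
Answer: $- \frac{9}{508} + \frac{\sqrt{13}}{127} \approx 0.010674$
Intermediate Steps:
$D{\left(I \right)} = I^{2}$
$F = 4$ ($F = 0 + 4 = 4$)
$u = \sqrt{13}$ ($u = \sqrt{3^{2} + 4} = \sqrt{9 + 4} = \sqrt{13} \approx 3.6056$)
$\frac{1}{J{\left(42,36 \right)} + \left(47 - 31\right) u} = \frac{1}{36 + \left(47 - 31\right) \sqrt{13}} = \frac{1}{36 + 16 \sqrt{13}}$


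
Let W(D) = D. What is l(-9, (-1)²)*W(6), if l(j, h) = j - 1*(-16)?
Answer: 42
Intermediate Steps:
l(j, h) = 16 + j (l(j, h) = j + 16 = 16 + j)
l(-9, (-1)²)*W(6) = (16 - 9)*6 = 7*6 = 42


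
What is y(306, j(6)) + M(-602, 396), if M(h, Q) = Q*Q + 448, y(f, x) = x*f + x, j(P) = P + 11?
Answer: 162483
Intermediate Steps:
j(P) = 11 + P
y(f, x) = x + f*x (y(f, x) = f*x + x = x + f*x)
M(h, Q) = 448 + Q² (M(h, Q) = Q² + 448 = 448 + Q²)
y(306, j(6)) + M(-602, 396) = (11 + 6)*(1 + 306) + (448 + 396²) = 17*307 + (448 + 156816) = 5219 + 157264 = 162483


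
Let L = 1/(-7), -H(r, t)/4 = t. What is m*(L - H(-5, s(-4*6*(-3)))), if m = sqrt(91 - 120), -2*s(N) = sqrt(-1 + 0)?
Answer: sqrt(29)*(14 - I)/7 ≈ 10.77 - 0.76931*I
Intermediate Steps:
s(N) = -I/2 (s(N) = -sqrt(-1 + 0)/2 = -I/2)
H(r, t) = -4*t
m = I*sqrt(29) (m = sqrt(-29) = I*sqrt(29) ≈ 5.3852*I)
L = -1/7 ≈ -0.14286
m*(L - H(-5, s(-4*6*(-3)))) = (I*sqrt(29))*(-1/7 - (-4)*(-I/2)) = (I*sqrt(29))*(-1/7 - 2*I) = I*sqrt(29)*(-1/7 - 2*I)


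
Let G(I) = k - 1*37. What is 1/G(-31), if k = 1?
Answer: -1/36 ≈ -0.027778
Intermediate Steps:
G(I) = -36 (G(I) = 1 - 1*37 = 1 - 37 = -36)
1/G(-31) = 1/(-36) = -1/36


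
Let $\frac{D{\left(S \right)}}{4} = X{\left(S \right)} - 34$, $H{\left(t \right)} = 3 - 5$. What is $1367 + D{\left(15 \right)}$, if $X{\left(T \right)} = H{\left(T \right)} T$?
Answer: $1111$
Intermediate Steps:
$H{\left(t \right)} = -2$
$X{\left(T \right)} = - 2 T$
$D{\left(S \right)} = -136 - 8 S$ ($D{\left(S \right)} = 4 \left(- 2 S - 34\right) = 4 \left(-34 - 2 S\right) = -136 - 8 S$)
$1367 + D{\left(15 \right)} = 1367 - 256 = 1111$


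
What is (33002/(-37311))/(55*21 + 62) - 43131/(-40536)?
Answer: 217459172525/204515321448 ≈ 1.0633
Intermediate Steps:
(33002/(-37311))/(55*21 + 62) - 43131/(-40536) = (33002*(-1/37311))/(1155 + 62) - 43131*(-1/40536) = -33002/37311/1217 + 14377/13512 = -33002/37311*1/1217 + 14377/13512 = -33002/45407487 + 14377/13512 = 217459172525/204515321448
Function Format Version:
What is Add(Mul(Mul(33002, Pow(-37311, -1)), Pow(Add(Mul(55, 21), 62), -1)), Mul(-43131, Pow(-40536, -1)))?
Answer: Rational(217459172525, 204515321448) ≈ 1.0633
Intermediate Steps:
Add(Mul(Mul(33002, Pow(-37311, -1)), Pow(Add(Mul(55, 21), 62), -1)), Mul(-43131, Pow(-40536, -1))) = Add(Mul(Mul(33002, Rational(-1, 37311)), Pow(Add(1155, 62), -1)), Mul(-43131, Rational(-1, 40536))) = Add(Mul(Rational(-33002, 37311), Pow(1217, -1)), Rational(14377, 13512)) = Add(Mul(Rational(-33002, 37311), Rational(1, 1217)), Rational(14377, 13512)) = Add(Rational(-33002, 45407487), Rational(14377, 13512)) = Rational(217459172525, 204515321448)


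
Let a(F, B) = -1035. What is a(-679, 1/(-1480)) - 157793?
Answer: -158828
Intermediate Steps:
a(-679, 1/(-1480)) - 157793 = -1035 - 157793 = -158828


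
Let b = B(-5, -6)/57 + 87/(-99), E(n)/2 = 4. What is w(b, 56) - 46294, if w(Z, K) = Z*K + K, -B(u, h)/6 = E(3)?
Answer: -29051650/627 ≈ -46334.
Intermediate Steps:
E(n) = 8 (E(n) = 2*4 = 8)
B(u, h) = -48 (B(u, h) = -6*8 = -48)
b = -1079/627 (b = -48/57 + 87/(-99) = -48*1/57 + 87*(-1/99) = -16/19 - 29/33 = -1079/627 ≈ -1.7209)
w(Z, K) = K + K*Z (w(Z, K) = K*Z + K = K + K*Z)
w(b, 56) - 46294 = 56*(1 - 1079/627) - 46294 = 56*(-452/627) - 46294 = -25312/627 - 46294 = -29051650/627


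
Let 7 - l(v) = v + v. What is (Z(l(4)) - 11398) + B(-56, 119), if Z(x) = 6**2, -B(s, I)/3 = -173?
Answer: -10843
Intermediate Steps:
B(s, I) = 519 (B(s, I) = -3*(-173) = 519)
l(v) = 7 - 2*v (l(v) = 7 - (v + v) = 7 - 2*v)
Z(x) = 36
(Z(l(4)) - 11398) + B(-56, 119) = (36 - 11398) + 519 = -11362 + 519 = -10843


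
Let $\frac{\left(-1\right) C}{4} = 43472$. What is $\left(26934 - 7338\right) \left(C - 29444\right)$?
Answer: $-3984493872$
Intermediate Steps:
$C = -173888$ ($C = \left(-4\right) 43472 = -173888$)
$\left(26934 - 7338\right) \left(C - 29444\right) = \left(26934 - 7338\right) \left(-173888 - 29444\right) = 19596 \left(-203332\right) = -3984493872$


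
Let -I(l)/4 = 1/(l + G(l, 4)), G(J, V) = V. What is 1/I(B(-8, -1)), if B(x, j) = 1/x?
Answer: -31/32 ≈ -0.96875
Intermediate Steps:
I(l) = -4/(4 + l) (I(l) = -4/(l + 4) = -4/(4 + l))
1/I(B(-8, -1)) = 1/(-4/(4 + 1/(-8))) = 1/(-4/(4 - 1/8)) = 1/(-4/31/8) = 1/(-4*8/31) = 1/(-32/31) = -31/32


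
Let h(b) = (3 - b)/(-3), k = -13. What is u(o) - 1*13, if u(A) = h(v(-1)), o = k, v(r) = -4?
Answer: -46/3 ≈ -15.333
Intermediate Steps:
o = -13
h(b) = -1 + b/3 (h(b) = (3 - b)*(-⅓) = -1 + b/3)
u(A) = -7/3 (u(A) = -1 + (⅓)*(-4) = -1 - 4/3 = -7/3)
u(o) - 1*13 = -7/3 - 1*13 = -7/3 - 13 = -46/3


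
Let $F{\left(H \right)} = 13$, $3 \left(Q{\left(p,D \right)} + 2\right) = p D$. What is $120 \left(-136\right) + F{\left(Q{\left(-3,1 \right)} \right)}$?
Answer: $-16307$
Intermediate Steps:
$Q{\left(p,D \right)} = -2 + \frac{D p}{3}$ ($Q{\left(p,D \right)} = -2 + \frac{p D}{3} = -2 + \frac{D p}{3}$)
$120 \left(-136\right) + F{\left(Q{\left(-3,1 \right)} \right)} = 120 \left(-136\right) + 13 = -16320 + 13 = -16307$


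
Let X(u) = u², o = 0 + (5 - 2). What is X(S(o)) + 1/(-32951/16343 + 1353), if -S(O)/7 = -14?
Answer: 212047961655/22079128 ≈ 9604.0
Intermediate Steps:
o = 3 (o = 0 + 3 = 3)
S(O) = 98 (S(O) = -7*(-14) = 98)
X(S(o)) + 1/(-32951/16343 + 1353) = 98² + 1/(-32951/16343 + 1353) = 9604 + 1/(-32951*1/16343 + 1353) = 9604 + 1/(-32951/16343 + 1353) = 9604 + 1/(22079128/16343) = 9604 + 16343/22079128 = 212047961655/22079128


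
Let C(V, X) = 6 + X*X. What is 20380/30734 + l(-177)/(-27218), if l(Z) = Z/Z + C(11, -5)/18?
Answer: 4991572577/7528662108 ≈ 0.66301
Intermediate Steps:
C(V, X) = 6 + X²
l(Z) = 49/18 (l(Z) = Z/Z + (6 + (-5)²)/18 = 1 + (6 + 25)*(1/18) = 1 + 31*(1/18) = 1 + 31/18 = 49/18)
20380/30734 + l(-177)/(-27218) = 20380/30734 + (49/18)/(-27218) = 20380*(1/30734) + (49/18)*(-1/27218) = 10190/15367 - 49/489924 = 4991572577/7528662108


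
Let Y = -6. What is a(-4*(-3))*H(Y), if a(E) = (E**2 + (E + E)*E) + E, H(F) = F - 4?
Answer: -4440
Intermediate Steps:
H(F) = -4 + F
a(E) = E + 3*E**2 (a(E) = (E**2 + (2*E)*E) + E = (E**2 + 2*E**2) + E = 3*E**2 + E = E + 3*E**2)
a(-4*(-3))*H(Y) = ((-4*(-3))*(1 + 3*(-4*(-3))))*(-4 - 6) = (12*(1 + 3*12))*(-10) = (12*(1 + 36))*(-10) = (12*37)*(-10) = 444*(-10) = -4440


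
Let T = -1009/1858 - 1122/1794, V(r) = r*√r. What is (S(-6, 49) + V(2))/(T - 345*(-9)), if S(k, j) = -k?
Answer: 1111084/574769591 + 1111084*√2/1724308773 ≈ 0.0028444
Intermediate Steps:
V(r) = r^(3/2)
T = -649137/555542 (T = -1009*1/1858 - 1122*1/1794 = -1009/1858 - 187/299 = -649137/555542 ≈ -1.1685)
(S(-6, 49) + V(2))/(T - 345*(-9)) = (-1*(-6) + 2^(3/2))/(-649137/555542 - 345*(-9)) = (6 + 2*√2)/(-649137/555542 + 3105) = (6 + 2*√2)/(1724308773/555542) = (6 + 2*√2)*(555542/1724308773) = 1111084/574769591 + 1111084*√2/1724308773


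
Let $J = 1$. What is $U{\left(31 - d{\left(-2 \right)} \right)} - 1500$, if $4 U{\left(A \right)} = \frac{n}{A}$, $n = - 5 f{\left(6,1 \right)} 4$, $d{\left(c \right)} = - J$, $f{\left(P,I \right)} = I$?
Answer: $- \frac{48005}{32} \approx -1500.2$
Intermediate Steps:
$d{\left(c \right)} = -1$ ($d{\left(c \right)} = \left(-1\right) 1 = -1$)
$n = -20$ ($n = \left(-5\right) 1 \cdot 4 = \left(-5\right) 4 = -20$)
$U{\left(A \right)} = - \frac{5}{A}$ ($U{\left(A \right)} = \frac{\left(-20\right) \frac{1}{A}}{4} = - \frac{5}{A}$)
$U{\left(31 - d{\left(-2 \right)} \right)} - 1500 = - \frac{5}{31 - -1} - 1500 = - \frac{5}{31 + 1} - 1500 = - \frac{5}{32} - 1500 = - \frac{48005}{32}$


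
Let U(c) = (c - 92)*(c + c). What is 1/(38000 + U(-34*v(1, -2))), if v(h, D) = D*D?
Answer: 1/100016 ≈ 9.9984e-6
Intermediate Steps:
v(h, D) = D²
U(c) = 2*c*(-92 + c) (U(c) = (-92 + c)*(2*c) = 2*c*(-92 + c))
1/(38000 + U(-34*v(1, -2))) = 1/(38000 + 2*(-34*(-2)²)*(-92 - 34*(-2)²)) = 1/(38000 + 2*(-34*4)*(-92 - 34*4)) = 1/(38000 + 2*(-136)*(-92 - 136)) = 1/(38000 + 2*(-136)*(-228)) = 1/(38000 + 62016) = 1/100016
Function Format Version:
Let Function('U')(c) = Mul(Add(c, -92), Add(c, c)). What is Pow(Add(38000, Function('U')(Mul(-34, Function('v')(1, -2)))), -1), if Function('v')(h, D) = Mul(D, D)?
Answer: Rational(1, 100016) ≈ 9.9984e-6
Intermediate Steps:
Function('v')(h, D) = Pow(D, 2)
Function('U')(c) = Mul(2, c, Add(-92, c)) (Function('U')(c) = Mul(Add(-92, c), Mul(2, c)) = Mul(2, c, Add(-92, c)))
Pow(Add(38000, Function('U')(Mul(-34, Function('v')(1, -2)))), -1) = Pow(Add(38000, Mul(2, Mul(-34, Pow(-2, 2)), Add(-92, Mul(-34, Pow(-2, 2))))), -1) = Pow(Add(38000, Mul(2, Mul(-34, 4), Add(-92, Mul(-34, 4)))), -1) = Pow(Add(38000, Mul(2, -136, Add(-92, -136))), -1) = Pow(Add(38000, Mul(2, -136, -228)), -1) = Pow(Add(38000, 62016), -1) = Pow(100016, -1) = Rational(1, 100016)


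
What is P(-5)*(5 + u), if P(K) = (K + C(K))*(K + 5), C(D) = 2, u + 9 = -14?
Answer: 0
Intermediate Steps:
u = -23 (u = -9 - 14 = -23)
P(K) = (2 + K)*(5 + K) (P(K) = (K + 2)*(K + 5) = (2 + K)*(5 + K))
P(-5)*(5 + u) = (10 + (-5)² + 7*(-5))*(5 - 23) = (10 + 25 - 35)*(-18) = 0*(-18) = 0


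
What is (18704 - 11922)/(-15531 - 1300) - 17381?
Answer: -292546393/16831 ≈ -17381.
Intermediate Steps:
(18704 - 11922)/(-15531 - 1300) - 17381 = 6782/(-16831) - 17381 = 6782*(-1/16831) - 17381 = -6782/16831 - 17381 = -292546393/16831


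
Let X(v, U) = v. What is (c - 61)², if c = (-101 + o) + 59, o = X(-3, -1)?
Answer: 11236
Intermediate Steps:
o = -3
c = -45 (c = (-101 - 3) + 59 = -104 + 59 = -45)
(c - 61)² = (-45 - 61)² = (-106)² = 11236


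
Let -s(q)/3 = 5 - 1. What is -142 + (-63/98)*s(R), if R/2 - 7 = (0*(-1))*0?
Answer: -940/7 ≈ -134.29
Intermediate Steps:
R = 14 (R = 14 + 2*((0*(-1))*0) = 14 + 2*(0*0) = 14 + 2*0 = 14 + 0 = 14)
s(q) = -12 (s(q) = -3*(5 - 1) = -3*4 = -12)
-142 + (-63/98)*s(R) = -142 - 63/98*(-12) = -142 - 63*1/98*(-12) = -142 - 9/14*(-12) = -142 + 54/7 = -940/7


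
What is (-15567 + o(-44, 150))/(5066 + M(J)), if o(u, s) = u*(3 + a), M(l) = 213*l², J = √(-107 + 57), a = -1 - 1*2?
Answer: 15567/5584 ≈ 2.7878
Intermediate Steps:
a = -3 (a = -1 - 2 = -3)
J = 5*I*√2 (J = √(-50) = 5*I*√2 ≈ 7.0711*I)
o(u, s) = 0 (o(u, s) = u*(3 - 3) = u*0 = 0)
(-15567 + o(-44, 150))/(5066 + M(J)) = (-15567 + 0)/(5066 + 213*(5*I*√2)²) = -15567/(5066 + 213*(-50)) = -15567/(5066 - 10650) = -15567/(-5584) = -15567*(-1/5584) = 15567/5584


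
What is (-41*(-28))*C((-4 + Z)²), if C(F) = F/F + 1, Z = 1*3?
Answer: 2296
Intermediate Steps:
Z = 3
C(F) = 2 (C(F) = 1 + 1 = 2)
(-41*(-28))*C((-4 + Z)²) = -41*(-28)*2 = 1148*2 = 2296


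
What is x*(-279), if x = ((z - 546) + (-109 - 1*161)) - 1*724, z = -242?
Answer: 497178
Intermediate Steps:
x = -1782 (x = ((-242 - 546) + (-109 - 1*161)) - 1*724 = (-788 + (-109 - 161)) - 724 = (-788 - 270) - 724 = -1058 - 724 = -1782)
x*(-279) = -1782*(-279) = 497178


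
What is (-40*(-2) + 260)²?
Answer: 115600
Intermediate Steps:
(-40*(-2) + 260)² = (80 + 260)² = 340² = 115600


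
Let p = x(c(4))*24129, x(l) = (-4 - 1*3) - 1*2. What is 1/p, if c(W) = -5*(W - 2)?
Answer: -1/217161 ≈ -4.6049e-6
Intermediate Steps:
c(W) = 10 - 5*W (c(W) = -5*(-2 + W) = 10 - 5*W)
x(l) = -9 (x(l) = (-4 - 3) - 2 = -7 - 2 = -9)
p = -217161 (p = -9*24129 = -217161)
1/p = 1/(-217161) = -1/217161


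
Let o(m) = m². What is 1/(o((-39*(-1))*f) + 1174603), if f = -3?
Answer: 1/1188292 ≈ 8.4154e-7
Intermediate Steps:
1/(o((-39*(-1))*f) + 1174603) = 1/((-39*(-1)*(-3))² + 1174603) = 1/((39*(-3))² + 1174603) = 1/((-117)² + 1174603) = 1/(13689 + 1174603) = 1/1188292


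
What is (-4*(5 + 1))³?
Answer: -13824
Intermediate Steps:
(-4*(5 + 1))³ = (-4*6)³ = (-24)³ = -13824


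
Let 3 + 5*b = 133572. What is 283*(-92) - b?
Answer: -263749/5 ≈ -52750.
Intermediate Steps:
b = 133569/5 (b = -3/5 + (1/5)*133572 = -3/5 + 133572/5 = 133569/5 ≈ 26714.)
283*(-92) - b = 283*(-92) - 1*133569/5 = -26036 - 133569/5 = -263749/5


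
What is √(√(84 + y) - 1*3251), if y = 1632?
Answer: √(-3251 + 2*√429) ≈ 56.653*I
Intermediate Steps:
√(√(84 + y) - 1*3251) = √(√(84 + 1632) - 1*3251) = √(√1716 - 3251) = √(2*√429 - 3251) = √(-3251 + 2*√429)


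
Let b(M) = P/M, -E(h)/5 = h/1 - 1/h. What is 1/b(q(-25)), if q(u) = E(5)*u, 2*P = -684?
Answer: -100/57 ≈ -1.7544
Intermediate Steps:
P = -342 (P = (½)*(-684) = -342)
E(h) = -5*h + 5/h (E(h) = -5*(h/1 - 1/h) = -5*(h*1 - 1/h) = -5*(h - 1/h) = -5*h + 5/h)
q(u) = -24*u (q(u) = (-5*5 + 5/5)*u = (-25 + 5*(⅕))*u = (-25 + 1)*u = -24*u)
b(M) = -342/M
1/b(q(-25)) = 1/(-342/((-24*(-25)))) = 1/(-342/600) = 1/(-342*1/600) = 1/(-57/100) = -100/57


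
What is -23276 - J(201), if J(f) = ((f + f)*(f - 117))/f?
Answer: -23444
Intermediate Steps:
J(f) = -234 + 2*f (J(f) = ((2*f)*(-117 + f))/f = (2*f*(-117 + f))/f = -234 + 2*f)
-23276 - J(201) = -23276 - (-234 + 2*201) = -23276 - (-234 + 402) = -23276 - 1*168 = -23276 - 168 = -23444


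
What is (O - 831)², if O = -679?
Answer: 2280100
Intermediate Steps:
(O - 831)² = (-679 - 831)² = (-1510)² = 2280100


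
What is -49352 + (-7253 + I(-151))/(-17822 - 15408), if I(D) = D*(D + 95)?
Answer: -1639968163/33230 ≈ -49352.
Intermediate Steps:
I(D) = D*(95 + D)
-49352 + (-7253 + I(-151))/(-17822 - 15408) = -49352 + (-7253 - 151*(95 - 151))/(-17822 - 15408) = -49352 + (-7253 - 151*(-56))/(-33230) = -49352 + (-7253 + 8456)*(-1/33230) = -49352 + 1203*(-1/33230) = -49352 - 1203/33230 = -1639968163/33230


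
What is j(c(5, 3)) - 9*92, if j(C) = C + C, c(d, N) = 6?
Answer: -816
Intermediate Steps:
j(C) = 2*C
j(c(5, 3)) - 9*92 = 2*6 - 9*92 = 12 - 828 = -816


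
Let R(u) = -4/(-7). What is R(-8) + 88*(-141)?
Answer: -86852/7 ≈ -12407.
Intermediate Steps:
R(u) = 4/7 (R(u) = -4*(-⅐) = 4/7)
R(-8) + 88*(-141) = 4/7 + 88*(-141) = 4/7 - 12408 = -86852/7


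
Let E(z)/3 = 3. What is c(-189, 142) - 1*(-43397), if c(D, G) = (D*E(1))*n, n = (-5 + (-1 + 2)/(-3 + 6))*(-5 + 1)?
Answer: 11645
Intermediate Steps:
E(z) = 9 (E(z) = 3*3 = 9)
n = 56/3 (n = (-5 + 1/3)*(-4) = (-5 + 1*(⅓))*(-4) = (-5 + ⅓)*(-4) = -14/3*(-4) = 56/3 ≈ 18.667)
c(D, G) = 168*D (c(D, G) = (D*9)*(56/3) = (9*D)*(56/3) = 168*D)
c(-189, 142) - 1*(-43397) = 168*(-189) - 1*(-43397) = -31752 + 43397 = 11645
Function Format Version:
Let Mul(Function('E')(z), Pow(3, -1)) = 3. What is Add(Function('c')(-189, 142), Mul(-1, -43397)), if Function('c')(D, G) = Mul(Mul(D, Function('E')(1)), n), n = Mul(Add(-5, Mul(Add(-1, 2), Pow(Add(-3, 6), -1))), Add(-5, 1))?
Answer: 11645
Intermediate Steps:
Function('E')(z) = 9 (Function('E')(z) = Mul(3, 3) = 9)
n = Rational(56, 3) (n = Mul(Add(-5, Mul(1, Pow(3, -1))), -4) = Mul(Add(-5, Mul(1, Rational(1, 3))), -4) = Mul(Add(-5, Rational(1, 3)), -4) = Mul(Rational(-14, 3), -4) = Rational(56, 3) ≈ 18.667)
Function('c')(D, G) = Mul(168, D) (Function('c')(D, G) = Mul(Mul(D, 9), Rational(56, 3)) = Mul(Mul(9, D), Rational(56, 3)) = Mul(168, D))
Add(Function('c')(-189, 142), Mul(-1, -43397)) = Add(Mul(168, -189), Mul(-1, -43397)) = Add(-31752, 43397) = 11645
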